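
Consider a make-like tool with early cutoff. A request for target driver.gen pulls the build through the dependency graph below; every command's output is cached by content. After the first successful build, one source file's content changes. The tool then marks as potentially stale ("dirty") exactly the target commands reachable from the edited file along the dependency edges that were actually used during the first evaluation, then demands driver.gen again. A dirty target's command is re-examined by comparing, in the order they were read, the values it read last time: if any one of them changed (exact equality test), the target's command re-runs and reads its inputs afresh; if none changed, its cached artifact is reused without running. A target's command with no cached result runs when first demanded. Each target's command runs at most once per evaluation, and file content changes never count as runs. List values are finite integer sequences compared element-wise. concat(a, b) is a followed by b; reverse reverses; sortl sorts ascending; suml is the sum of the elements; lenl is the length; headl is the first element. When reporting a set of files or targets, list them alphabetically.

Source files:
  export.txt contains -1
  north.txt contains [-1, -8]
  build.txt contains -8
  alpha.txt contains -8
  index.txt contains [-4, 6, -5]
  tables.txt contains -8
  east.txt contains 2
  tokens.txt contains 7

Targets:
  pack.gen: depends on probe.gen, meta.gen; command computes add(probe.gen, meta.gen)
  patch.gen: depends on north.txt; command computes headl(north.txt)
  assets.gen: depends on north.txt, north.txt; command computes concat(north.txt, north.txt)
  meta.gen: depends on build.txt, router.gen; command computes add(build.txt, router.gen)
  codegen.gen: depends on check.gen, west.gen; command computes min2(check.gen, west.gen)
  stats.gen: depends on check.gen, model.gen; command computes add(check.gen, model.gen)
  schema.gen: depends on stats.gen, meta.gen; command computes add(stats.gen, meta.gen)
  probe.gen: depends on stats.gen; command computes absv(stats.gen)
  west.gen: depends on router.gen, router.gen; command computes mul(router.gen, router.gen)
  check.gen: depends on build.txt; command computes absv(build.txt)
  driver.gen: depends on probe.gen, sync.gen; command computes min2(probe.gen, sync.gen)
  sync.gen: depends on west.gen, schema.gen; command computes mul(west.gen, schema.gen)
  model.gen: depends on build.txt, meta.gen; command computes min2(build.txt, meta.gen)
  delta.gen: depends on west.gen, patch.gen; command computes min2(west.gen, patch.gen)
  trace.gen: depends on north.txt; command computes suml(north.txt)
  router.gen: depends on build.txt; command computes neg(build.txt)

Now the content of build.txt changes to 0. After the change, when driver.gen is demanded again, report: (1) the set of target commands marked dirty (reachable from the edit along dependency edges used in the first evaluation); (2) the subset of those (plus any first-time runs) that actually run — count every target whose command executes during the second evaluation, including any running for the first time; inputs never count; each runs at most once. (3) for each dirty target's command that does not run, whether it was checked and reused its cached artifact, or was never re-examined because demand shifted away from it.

First demand of the output computes:
  check.gen = absv(-8) = 8
  router.gen = neg(-8) = 8
  meta.gen = add(-8, 8) = 0
  model.gen = min2(-8, 0) = -8
  stats.gen = add(8, -8) = 0
  probe.gen = absv(0) = 0
  schema.gen = add(0, 0) = 0
  west.gen = mul(8, 8) = 64
  sync.gen = mul(64, 0) = 0
  driver.gen = min2(0, 0) = 0

After the edit, cleaning proceeds:
  check.gen: a read changed (build.txt -8->0) — executes, giving 0.
  router.gen: a read changed (build.txt -8->0) — executes, giving 0.
  meta.gen: a read changed (build.txt -8->0; router.gen 8->0) — executes, giving 0 — identical to its old value.
  model.gen: a read changed (build.txt -8->0) — executes, giving 0.
  stats.gen: a read changed (check.gen 8->0; model.gen -8->0) — executes, giving 0 — identical to its old value.
  probe.gen: dirty, but its reads are unchanged (stats.gen unchanged); cached 0 stands.
  schema.gen: dirty, but its reads are unchanged (stats.gen unchanged, meta.gen unchanged); cached 0 stands.
  west.gen: a read changed (router.gen 8->0; router.gen 8->0) — executes, giving 0.
  sync.gen: a read changed (west.gen 64->0) — executes, giving 0 — identical to its old value.
  driver.gen: dirty, but its reads are unchanged (probe.gen unchanged, sync.gen unchanged); cached 0 stands.

Note where the cutoff bites: schema.gen is checked, finds nothing changed, and keeps its cache.

The edit dirties: check.gen, driver.gen, meta.gen, model.gen, probe.gen, router.gen, schema.gen, stats.gen, sync.gen, west.gen.
7 target commands run: check.gen, meta.gen, model.gen, router.gen, stats.gen, sync.gen, west.gen.
Cache hits after checking: driver.gen, probe.gen, schema.gen.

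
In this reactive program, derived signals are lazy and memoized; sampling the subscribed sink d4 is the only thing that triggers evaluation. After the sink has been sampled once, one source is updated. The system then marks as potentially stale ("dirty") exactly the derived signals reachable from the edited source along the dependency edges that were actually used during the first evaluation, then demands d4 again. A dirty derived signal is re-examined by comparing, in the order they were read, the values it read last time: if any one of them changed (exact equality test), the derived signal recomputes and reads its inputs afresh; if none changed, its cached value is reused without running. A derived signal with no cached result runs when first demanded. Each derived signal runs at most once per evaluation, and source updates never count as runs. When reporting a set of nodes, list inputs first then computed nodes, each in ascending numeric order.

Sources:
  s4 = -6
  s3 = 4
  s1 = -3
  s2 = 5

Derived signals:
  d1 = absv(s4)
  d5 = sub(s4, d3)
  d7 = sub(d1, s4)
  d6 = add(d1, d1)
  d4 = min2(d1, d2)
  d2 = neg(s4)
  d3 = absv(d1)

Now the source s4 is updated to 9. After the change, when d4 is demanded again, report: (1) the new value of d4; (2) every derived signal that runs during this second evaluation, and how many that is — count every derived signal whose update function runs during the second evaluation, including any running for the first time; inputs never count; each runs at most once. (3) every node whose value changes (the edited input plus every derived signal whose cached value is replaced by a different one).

Demanding d4 again yields -9.
3 derived signals run: d1, d2, d4.
The nodes whose values change: s4, d1, d2, d4.

First demand of the output computes:
  d1 = absv(-6) = 6
  d2 = neg(-6) = 6
  d4 = min2(6, 6) = 6

After the edit, cleaning proceeds:
  d1: a read changed (s4 -6->9) — executes, giving 9.
  d2: a read changed (s4 -6->9) — executes, giving -9.
  d4: a read changed (d1 6->9; d2 6->-9) — executes, giving -9.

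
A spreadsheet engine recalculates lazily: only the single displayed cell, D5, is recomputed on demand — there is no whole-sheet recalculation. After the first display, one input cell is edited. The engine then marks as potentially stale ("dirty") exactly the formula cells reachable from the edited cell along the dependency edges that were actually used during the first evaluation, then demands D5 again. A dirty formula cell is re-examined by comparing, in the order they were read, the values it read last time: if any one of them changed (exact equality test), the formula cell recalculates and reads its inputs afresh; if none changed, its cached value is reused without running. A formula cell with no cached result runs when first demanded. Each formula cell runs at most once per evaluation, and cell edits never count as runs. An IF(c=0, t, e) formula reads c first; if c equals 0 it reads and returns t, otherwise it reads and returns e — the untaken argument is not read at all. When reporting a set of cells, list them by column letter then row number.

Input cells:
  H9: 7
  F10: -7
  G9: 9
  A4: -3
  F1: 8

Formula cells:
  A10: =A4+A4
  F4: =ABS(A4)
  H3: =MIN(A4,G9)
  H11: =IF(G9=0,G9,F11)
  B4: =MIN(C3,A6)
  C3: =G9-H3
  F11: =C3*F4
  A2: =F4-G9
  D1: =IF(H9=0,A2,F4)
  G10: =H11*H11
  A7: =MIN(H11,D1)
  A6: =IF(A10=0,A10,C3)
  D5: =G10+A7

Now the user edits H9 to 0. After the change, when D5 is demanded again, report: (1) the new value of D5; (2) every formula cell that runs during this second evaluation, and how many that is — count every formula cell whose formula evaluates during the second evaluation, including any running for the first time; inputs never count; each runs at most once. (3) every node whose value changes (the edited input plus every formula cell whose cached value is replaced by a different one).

New value of D5: 1290.
Formula cells that run: A2, A7, D1, D5 — 4 in total.
Values that change: A7, D1, D5, H9.
Key observation: a condition flipped, so demand reaches new nodes — A2 runs for the first time.

First evaluation (everything demanded from the output):
  F4 = ABS(-3) = 3
  D1 = IF(H9=0: H9=7 -> else branch F4) = 3
  H3 = MIN(-3, 9) = -3
  C3 = 9 - -3 = 12
  F11 = 12 * 3 = 36
  H11 = IF(G9=0: G9=9 -> else branch F11) = 36
  A7 = MIN(36, 3) = 3
  G10 = 36 * 36 = 1296
  D5 = 1296 + 3 = 1299

Propagation after the edit:
  A2: demanded for the first time — runs, produces -6.
  D1: runs — H9 7->0; result -6.
  A7: runs — D1 3->-6; result -6.
  D5: runs — A7 3->-6; result 1290.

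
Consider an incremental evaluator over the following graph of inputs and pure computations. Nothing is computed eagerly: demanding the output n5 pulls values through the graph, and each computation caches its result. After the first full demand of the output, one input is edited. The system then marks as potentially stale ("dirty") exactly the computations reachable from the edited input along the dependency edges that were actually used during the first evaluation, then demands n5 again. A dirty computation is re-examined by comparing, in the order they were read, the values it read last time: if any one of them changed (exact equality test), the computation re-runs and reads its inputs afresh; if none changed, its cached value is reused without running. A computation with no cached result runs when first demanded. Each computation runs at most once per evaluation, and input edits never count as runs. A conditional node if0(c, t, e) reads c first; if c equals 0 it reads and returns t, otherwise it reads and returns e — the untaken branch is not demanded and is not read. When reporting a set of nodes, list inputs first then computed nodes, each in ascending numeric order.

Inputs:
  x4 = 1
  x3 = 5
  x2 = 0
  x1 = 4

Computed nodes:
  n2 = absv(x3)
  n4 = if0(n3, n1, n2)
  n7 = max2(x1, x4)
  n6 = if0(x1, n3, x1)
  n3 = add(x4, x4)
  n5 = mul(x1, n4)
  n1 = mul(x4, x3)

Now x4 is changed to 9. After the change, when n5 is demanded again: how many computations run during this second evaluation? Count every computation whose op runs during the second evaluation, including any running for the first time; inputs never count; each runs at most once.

Run set: n3, n4 (2 run).
The important point: n4 recomputes to an identical value, and the output ends up unchanged.

Initial pass — values computed on the first demand:
  n2 = absv(5) = 5
  n3 = add(1, 1) = 2
  n4 = if0(n3=2 -> else branch n2) = 5
  n5 = mul(4, 5) = 20

Second demand — change propagation:
  n3: re-runs because x4 1->9; x4 1->9; new result 18.
  n4: re-runs because n3 2->18; new result 5 (unchanged).
  n5: re-examined; everything it read last time is the same (x1 unchanged, n4 unchanged) — cache 20 kept, no run.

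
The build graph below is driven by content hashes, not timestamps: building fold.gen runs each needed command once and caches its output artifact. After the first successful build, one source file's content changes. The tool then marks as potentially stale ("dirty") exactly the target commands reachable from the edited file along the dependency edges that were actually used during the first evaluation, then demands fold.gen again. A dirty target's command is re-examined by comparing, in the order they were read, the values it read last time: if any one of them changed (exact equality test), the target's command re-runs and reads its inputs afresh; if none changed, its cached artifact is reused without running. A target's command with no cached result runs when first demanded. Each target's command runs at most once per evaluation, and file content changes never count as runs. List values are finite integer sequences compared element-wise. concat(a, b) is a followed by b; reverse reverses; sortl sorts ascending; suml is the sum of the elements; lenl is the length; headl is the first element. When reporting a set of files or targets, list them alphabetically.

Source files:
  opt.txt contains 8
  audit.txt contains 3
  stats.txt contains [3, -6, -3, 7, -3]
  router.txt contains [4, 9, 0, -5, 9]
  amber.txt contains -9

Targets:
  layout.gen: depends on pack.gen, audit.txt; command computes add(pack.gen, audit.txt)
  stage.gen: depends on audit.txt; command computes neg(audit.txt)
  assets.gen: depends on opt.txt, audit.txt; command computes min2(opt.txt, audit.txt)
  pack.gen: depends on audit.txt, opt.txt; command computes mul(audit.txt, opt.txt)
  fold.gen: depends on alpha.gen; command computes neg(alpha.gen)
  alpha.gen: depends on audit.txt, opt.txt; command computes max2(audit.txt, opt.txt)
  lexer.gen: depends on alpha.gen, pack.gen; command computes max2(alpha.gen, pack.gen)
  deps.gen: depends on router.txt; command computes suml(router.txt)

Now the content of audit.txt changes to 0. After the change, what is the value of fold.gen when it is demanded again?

Initial pass — values computed on the first demand:
  alpha.gen = max2(3, 8) = 8
  fold.gen = neg(8) = -8

Second demand — change propagation:
  alpha.gen: re-runs because audit.txt 3->0; new result 8 (unchanged).
  fold.gen: re-examined; everything it read last time is the same (alpha.gen unchanged) — cache -8 kept, no run.

The important point: alpha.gen recomputes to an identical value, and the output ends up unchanged.

fold.gen now evaluates to -8.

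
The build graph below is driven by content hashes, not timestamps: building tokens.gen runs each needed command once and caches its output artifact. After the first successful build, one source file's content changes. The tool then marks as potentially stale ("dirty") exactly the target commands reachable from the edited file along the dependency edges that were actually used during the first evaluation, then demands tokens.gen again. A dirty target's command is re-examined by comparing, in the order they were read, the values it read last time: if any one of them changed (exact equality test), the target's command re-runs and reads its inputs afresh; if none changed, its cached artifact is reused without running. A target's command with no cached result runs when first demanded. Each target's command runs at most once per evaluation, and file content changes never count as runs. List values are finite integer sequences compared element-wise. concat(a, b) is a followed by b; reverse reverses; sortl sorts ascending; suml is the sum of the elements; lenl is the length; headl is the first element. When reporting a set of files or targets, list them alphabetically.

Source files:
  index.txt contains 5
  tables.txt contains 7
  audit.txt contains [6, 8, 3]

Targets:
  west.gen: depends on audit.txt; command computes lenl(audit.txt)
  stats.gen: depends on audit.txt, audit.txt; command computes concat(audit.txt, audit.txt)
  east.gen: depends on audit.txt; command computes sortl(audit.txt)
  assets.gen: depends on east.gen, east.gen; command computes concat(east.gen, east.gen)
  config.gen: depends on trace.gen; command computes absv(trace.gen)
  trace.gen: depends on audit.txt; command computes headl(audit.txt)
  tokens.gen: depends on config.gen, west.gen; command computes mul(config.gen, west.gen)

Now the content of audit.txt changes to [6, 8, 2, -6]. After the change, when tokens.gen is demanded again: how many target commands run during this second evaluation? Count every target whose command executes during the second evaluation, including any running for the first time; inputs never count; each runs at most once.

Run set: tokens.gen, trace.gen, west.gen (3 run).
The important point: at config.gen every value read last time is unchanged, so the dirty flag clears without a run.

Initial pass — values computed on the first demand:
  trace.gen = headl([6, 8, 3]) = 6
  config.gen = absv(6) = 6
  west.gen = lenl([6, 8, 3]) = 3
  tokens.gen = mul(6, 3) = 18

Second demand — change propagation:
  trace.gen: re-runs because audit.txt [6, 8, 3]->[6, 8, 2, -6]; new result 6 (unchanged).
  config.gen: re-examined; everything it read last time is the same (trace.gen unchanged) — cache 6 kept, no run.
  west.gen: re-runs because audit.txt [6, 8, 3]->[6, 8, 2, -6]; new result 4.
  tokens.gen: re-runs because west.gen 3->4; new result 24.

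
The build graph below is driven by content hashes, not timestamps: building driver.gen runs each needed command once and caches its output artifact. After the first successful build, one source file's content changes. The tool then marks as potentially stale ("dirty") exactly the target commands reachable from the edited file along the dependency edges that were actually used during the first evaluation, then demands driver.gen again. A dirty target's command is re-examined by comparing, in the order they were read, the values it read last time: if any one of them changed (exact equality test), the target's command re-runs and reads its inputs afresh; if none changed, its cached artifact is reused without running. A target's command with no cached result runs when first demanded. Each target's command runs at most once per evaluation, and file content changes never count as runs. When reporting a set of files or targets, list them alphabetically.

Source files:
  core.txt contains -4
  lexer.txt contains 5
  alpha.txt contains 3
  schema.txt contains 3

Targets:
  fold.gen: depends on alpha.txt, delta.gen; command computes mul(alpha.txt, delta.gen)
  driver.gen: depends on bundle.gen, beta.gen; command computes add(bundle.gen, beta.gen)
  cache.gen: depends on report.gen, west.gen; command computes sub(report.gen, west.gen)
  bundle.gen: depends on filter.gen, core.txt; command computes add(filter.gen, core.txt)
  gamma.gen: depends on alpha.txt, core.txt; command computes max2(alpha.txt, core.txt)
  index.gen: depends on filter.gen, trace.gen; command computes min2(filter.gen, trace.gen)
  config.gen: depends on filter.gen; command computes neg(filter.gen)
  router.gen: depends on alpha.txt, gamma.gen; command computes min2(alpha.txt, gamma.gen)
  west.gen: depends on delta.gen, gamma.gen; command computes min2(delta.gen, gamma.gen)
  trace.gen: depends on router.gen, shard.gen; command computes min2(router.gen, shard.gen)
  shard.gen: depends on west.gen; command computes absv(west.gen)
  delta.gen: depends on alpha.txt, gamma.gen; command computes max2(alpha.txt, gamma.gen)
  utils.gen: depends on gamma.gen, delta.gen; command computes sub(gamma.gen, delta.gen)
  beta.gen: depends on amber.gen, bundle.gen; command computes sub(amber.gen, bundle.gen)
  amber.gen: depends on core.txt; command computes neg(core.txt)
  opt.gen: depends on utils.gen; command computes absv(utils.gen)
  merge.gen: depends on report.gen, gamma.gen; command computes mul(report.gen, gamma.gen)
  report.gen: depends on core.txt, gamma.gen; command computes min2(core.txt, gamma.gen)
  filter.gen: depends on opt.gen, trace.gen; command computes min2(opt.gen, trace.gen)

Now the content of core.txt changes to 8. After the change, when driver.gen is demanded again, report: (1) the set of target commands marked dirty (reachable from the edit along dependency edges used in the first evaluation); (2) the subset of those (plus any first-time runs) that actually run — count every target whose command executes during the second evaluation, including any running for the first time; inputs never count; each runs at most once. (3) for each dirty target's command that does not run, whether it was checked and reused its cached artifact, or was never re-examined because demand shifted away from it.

Dirty set: amber.gen, beta.gen, bundle.gen, delta.gen, driver.gen, filter.gen, gamma.gen, opt.gen, router.gen, shard.gen, trace.gen, utils.gen, west.gen.
Run set: amber.gen, beta.gen, bundle.gen, delta.gen, driver.gen, gamma.gen, router.gen, shard.gen, trace.gen, utils.gen, west.gen (11 run).
Re-examined without running (cache reused): filter.gen, opt.gen.
The important point: at opt.gen every value read last time is unchanged, so the dirty flag clears without a run.

Initial pass — values computed on the first demand:
  amber.gen = neg(-4) = 4
  gamma.gen = max2(3, -4) = 3
  delta.gen = max2(3, 3) = 3
  router.gen = min2(3, 3) = 3
  utils.gen = sub(3, 3) = 0
  opt.gen = absv(0) = 0
  west.gen = min2(3, 3) = 3
  shard.gen = absv(3) = 3
  trace.gen = min2(3, 3) = 3
  filter.gen = min2(0, 3) = 0
  bundle.gen = add(0, -4) = -4
  beta.gen = sub(4, -4) = 8
  driver.gen = add(-4, 8) = 4

Second demand — change propagation:
  amber.gen: re-runs because core.txt -4->8; new result -8.
  gamma.gen: re-runs because core.txt -4->8; new result 8.
  delta.gen: re-runs because gamma.gen 3->8; new result 8.
  router.gen: re-runs because gamma.gen 3->8; new result 3 (unchanged).
  utils.gen: re-runs because gamma.gen 3->8; delta.gen 3->8; new result 0 (unchanged).
  opt.gen: re-examined; everything it read last time is the same (utils.gen unchanged) — cache 0 kept, no run.
  west.gen: re-runs because delta.gen 3->8; gamma.gen 3->8; new result 8.
  shard.gen: re-runs because west.gen 3->8; new result 8.
  trace.gen: re-runs because shard.gen 3->8; new result 3 (unchanged).
  filter.gen: re-examined; everything it read last time is the same (opt.gen unchanged, trace.gen unchanged) — cache 0 kept, no run.
  bundle.gen: re-runs because core.txt -4->8; new result 8.
  beta.gen: re-runs because amber.gen 4->-8; bundle.gen -4->8; new result -16.
  driver.gen: re-runs because bundle.gen -4->8; beta.gen 8->-16; new result -8.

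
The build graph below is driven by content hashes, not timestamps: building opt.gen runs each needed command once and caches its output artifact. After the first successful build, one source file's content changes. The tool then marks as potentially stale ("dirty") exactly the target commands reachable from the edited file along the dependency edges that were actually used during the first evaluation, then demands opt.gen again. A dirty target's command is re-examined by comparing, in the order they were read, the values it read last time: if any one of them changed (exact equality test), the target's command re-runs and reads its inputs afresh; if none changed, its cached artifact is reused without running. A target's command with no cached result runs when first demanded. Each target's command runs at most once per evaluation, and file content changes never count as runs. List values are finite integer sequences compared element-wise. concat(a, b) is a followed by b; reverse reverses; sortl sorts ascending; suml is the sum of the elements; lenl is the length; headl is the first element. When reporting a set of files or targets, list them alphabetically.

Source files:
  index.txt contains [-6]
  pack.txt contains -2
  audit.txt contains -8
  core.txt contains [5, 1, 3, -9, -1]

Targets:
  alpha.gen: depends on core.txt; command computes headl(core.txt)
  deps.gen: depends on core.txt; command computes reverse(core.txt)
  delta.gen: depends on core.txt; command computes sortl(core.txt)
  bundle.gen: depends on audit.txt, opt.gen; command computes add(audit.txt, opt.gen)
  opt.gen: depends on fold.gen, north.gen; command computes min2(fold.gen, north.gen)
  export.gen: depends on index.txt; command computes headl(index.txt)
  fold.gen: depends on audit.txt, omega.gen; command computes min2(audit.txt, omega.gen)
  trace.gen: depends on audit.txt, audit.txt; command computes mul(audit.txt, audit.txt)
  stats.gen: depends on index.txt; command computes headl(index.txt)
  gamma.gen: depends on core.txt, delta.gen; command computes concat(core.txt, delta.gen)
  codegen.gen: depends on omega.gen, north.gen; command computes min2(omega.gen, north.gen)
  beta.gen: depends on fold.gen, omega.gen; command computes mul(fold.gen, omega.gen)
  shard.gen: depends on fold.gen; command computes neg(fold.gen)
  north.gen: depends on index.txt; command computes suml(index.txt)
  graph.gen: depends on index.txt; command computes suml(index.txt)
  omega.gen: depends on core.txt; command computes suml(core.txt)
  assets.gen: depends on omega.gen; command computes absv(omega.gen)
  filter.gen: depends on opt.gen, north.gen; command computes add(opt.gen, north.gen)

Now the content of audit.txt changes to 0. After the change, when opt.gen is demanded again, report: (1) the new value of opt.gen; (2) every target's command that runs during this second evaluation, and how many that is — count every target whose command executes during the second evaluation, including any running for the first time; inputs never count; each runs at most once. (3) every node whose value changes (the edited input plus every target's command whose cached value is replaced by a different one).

Initial pass — values computed on the first demand:
  north.gen = suml([-6]) = -6
  omega.gen = suml([5, 1, 3, -9, -1]) = -1
  fold.gen = min2(-8, -1) = -8
  opt.gen = min2(-8, -6) = -8

Second demand — change propagation:
  fold.gen: re-runs because audit.txt -8->0; new result -1.
  opt.gen: re-runs because fold.gen -8->-1; new result -6.

opt.gen now evaluates to -6.
Run set: fold.gen, opt.gen (2 run).
Changed values: audit.txt, fold.gen, opt.gen.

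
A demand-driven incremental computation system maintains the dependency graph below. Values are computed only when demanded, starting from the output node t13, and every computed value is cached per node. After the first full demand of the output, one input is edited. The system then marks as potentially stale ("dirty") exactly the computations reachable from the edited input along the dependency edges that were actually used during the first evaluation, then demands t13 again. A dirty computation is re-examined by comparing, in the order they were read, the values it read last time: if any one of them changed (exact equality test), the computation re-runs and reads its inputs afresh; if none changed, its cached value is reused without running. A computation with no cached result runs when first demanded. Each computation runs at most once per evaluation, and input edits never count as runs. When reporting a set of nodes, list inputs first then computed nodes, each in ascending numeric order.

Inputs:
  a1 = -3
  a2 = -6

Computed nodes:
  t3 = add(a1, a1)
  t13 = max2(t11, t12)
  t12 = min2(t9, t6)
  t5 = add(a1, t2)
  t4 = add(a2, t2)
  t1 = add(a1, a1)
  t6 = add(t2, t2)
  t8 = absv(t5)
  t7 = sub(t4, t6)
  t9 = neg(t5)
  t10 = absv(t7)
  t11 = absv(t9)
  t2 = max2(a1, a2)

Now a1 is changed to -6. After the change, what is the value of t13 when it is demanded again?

First evaluation (everything demanded from the output):
  t2 = max2(-3, -6) = -3
  t5 = add(-3, -3) = -6
  t6 = add(-3, -3) = -6
  t9 = neg(-6) = 6
  t11 = absv(6) = 6
  t12 = min2(6, -6) = -6
  t13 = max2(6, -6) = 6

Propagation after the edit:
  t2: runs — a1 -3->-6; result -6.
  t5: runs — a1 -3->-6; t2 -3->-6; result -12.
  t6: runs — t2 -3->-6; t2 -3->-6; result -12.
  t9: runs — t5 -6->-12; result 12.
  t11: runs — t9 6->12; result 12.
  t12: runs — t9 6->12; t6 -6->-12; result -12.
  t13: runs — t11 6->12; t12 -6->-12; result 12.

New value of t13: 12.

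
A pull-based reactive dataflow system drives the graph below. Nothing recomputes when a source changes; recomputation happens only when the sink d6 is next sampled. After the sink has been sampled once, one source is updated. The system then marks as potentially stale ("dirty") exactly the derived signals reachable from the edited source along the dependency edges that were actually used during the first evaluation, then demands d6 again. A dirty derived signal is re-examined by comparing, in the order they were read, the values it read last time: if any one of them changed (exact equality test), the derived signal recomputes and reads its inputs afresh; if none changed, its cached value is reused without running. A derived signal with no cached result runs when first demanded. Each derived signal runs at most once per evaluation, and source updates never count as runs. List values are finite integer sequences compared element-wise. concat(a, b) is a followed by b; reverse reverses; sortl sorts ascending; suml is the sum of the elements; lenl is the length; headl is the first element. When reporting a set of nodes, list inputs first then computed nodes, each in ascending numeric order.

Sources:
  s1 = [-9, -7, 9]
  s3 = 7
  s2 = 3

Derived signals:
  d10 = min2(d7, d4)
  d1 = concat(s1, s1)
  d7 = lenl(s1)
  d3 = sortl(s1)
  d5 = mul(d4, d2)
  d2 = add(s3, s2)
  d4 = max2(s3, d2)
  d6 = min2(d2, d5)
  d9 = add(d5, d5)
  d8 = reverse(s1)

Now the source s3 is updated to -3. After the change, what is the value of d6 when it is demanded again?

First evaluation (everything demanded from the output):
  d2 = add(7, 3) = 10
  d4 = max2(7, 10) = 10
  d5 = mul(10, 10) = 100
  d6 = min2(10, 100) = 10

Propagation after the edit:
  d2: runs — s3 7->-3; result 0.
  d4: runs — s3 7->-3; d2 10->0; result 0.
  d5: runs — d4 10->0; d2 10->0; result 0.
  d6: runs — d2 10->0; d5 100->0; result 0.

New value of d6: 0.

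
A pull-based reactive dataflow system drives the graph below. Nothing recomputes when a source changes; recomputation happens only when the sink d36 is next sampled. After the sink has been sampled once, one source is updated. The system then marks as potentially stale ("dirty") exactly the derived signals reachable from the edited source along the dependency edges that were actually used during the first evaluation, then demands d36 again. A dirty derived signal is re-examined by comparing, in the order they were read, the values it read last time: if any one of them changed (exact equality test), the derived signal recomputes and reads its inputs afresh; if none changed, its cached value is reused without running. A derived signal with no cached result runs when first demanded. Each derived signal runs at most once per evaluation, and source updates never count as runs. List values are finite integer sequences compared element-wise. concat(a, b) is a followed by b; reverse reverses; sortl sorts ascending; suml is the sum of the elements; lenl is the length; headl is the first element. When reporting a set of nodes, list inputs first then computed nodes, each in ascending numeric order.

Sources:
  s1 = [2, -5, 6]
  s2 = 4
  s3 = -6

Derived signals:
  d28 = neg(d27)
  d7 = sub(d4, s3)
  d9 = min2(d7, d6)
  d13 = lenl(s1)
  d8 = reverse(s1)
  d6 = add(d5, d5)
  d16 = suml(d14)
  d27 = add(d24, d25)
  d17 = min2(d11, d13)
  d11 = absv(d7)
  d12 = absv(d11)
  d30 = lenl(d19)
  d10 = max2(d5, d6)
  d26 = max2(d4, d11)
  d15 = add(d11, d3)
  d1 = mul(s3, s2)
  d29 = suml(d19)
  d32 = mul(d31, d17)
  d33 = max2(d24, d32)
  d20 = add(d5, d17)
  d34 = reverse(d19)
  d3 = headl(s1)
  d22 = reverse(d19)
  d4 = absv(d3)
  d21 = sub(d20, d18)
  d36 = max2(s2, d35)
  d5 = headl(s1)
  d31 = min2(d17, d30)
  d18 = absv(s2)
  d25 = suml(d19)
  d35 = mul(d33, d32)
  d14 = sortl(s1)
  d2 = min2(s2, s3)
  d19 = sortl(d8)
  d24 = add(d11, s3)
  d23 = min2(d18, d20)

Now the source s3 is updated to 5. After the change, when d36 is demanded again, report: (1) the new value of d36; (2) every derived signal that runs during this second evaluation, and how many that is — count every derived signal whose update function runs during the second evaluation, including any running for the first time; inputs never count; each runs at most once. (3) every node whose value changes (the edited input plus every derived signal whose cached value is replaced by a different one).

First evaluation (everything demanded from the output):
  d3 = headl([2, -5, 6]) = 2
  d4 = absv(2) = 2
  d7 = sub(2, -6) = 8
  d8 = reverse([2, -5, 6]) = [6, -5, 2]
  d11 = absv(8) = 8
  d13 = lenl([2, -5, 6]) = 3
  d17 = min2(8, 3) = 3
  d19 = sortl([6, -5, 2]) = [-5, 2, 6]
  d24 = add(8, -6) = 2
  d30 = lenl([-5, 2, 6]) = 3
  d31 = min2(3, 3) = 3
  d32 = mul(3, 3) = 9
  d33 = max2(2, 9) = 9
  d35 = mul(9, 9) = 81
  d36 = max2(4, 81) = 81

Propagation after the edit:
  d7: runs — s3 -6->5; result -3.
  d11: runs — d7 8->-3; result 3.
  d17: runs — d11 8->3; result 3 (same value as before).
  d24: runs — d11 8->3; s3 -6->5; result 8.
  d31: checked — values it read are unchanged (d17 unchanged, d30 unchanged); reused cached 3 without running.
  d32: checked — values it read are unchanged (d31 unchanged, d17 unchanged); reused cached 9 without running.
  d33: runs — d24 2->8; result 9 (same value as before).
  d35: checked — values it read are unchanged (d33 unchanged, d32 unchanged); reused cached 81 without running.
  d36: checked — values it read are unchanged (s2 unchanged, d35 unchanged); reused cached 81 without running.

Key observation: the cutoff stops propagation at d31 — its inputs' values are unchanged, so it reuses its cache.

New value of d36: 81.
Derived signals that run: d7, d11, d17, d24, d33 — 5 in total.
Values that change: s3, d7, d11, d24.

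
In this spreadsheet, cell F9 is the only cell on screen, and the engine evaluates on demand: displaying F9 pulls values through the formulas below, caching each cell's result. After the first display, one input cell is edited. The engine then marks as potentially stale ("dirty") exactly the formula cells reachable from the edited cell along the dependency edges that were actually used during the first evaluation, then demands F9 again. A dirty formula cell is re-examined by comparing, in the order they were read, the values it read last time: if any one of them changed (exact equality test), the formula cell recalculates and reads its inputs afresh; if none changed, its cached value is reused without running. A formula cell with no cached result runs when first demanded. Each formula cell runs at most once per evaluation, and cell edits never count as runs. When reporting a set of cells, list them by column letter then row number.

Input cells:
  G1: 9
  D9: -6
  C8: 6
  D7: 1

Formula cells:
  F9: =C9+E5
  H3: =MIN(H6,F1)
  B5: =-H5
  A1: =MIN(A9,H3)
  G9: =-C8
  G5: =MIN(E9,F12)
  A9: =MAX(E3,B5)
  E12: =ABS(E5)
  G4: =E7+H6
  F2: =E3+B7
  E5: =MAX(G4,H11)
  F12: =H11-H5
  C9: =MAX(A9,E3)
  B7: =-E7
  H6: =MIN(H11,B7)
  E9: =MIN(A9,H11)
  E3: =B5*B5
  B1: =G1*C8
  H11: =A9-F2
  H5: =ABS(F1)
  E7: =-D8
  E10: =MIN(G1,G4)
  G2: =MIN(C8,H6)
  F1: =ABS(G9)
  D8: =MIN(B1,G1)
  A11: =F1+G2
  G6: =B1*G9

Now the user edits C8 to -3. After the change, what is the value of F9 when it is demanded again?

F9 now evaluates to 36.

Initial pass — values computed on the first demand:
  B1 = 9 * 6 = 54
  D8 = MIN(54, 9) = 9
  E7 = -(9) = -9
  B7 = -(-9) = 9
  G9 = -(6) = -6
  F1 = ABS(-6) = 6
  H5 = ABS(6) = 6
  B5 = -(6) = -6
  E3 = -6 * -6 = 36
  A9 = MAX(36, -6) = 36
  C9 = MAX(36, 36) = 36
  F2 = 36 + 9 = 45
  H11 = 36 - 45 = -9
  H6 = MIN(-9, 9) = -9
  G4 = -9 + -9 = -18
  E5 = MAX(-18, -9) = -9
  F9 = 36 + -9 = 27

Second demand — change propagation:
  B1: re-runs because C8 6->-3; new result -27.
  D8: re-runs because B1 54->-27; new result -27.
  E7: re-runs because D8 9->-27; new result 27.
  B7: re-runs because E7 -9->27; new result -27.
  G9: re-runs because C8 6->-3; new result 3.
  F1: re-runs because G9 -6->3; new result 3.
  H5: re-runs because F1 6->3; new result 3.
  B5: re-runs because H5 6->3; new result -3.
  E3: re-runs because B5 -6->-3; B5 -6->-3; new result 9.
  A9: re-runs because E3 36->9; B5 -6->-3; new result 9.
  C9: re-runs because A9 36->9; E3 36->9; new result 9.
  F2: re-runs because E3 36->9; B7 9->-27; new result -18.
  H11: re-runs because A9 36->9; F2 45->-18; new result 27.
  H6: re-runs because H11 -9->27; B7 9->-27; new result -27.
  G4: re-runs because E7 -9->27; H6 -9->-27; new result 0.
  E5: re-runs because G4 -18->0; H11 -9->27; new result 27.
  F9: re-runs because C9 36->9; E5 -9->27; new result 36.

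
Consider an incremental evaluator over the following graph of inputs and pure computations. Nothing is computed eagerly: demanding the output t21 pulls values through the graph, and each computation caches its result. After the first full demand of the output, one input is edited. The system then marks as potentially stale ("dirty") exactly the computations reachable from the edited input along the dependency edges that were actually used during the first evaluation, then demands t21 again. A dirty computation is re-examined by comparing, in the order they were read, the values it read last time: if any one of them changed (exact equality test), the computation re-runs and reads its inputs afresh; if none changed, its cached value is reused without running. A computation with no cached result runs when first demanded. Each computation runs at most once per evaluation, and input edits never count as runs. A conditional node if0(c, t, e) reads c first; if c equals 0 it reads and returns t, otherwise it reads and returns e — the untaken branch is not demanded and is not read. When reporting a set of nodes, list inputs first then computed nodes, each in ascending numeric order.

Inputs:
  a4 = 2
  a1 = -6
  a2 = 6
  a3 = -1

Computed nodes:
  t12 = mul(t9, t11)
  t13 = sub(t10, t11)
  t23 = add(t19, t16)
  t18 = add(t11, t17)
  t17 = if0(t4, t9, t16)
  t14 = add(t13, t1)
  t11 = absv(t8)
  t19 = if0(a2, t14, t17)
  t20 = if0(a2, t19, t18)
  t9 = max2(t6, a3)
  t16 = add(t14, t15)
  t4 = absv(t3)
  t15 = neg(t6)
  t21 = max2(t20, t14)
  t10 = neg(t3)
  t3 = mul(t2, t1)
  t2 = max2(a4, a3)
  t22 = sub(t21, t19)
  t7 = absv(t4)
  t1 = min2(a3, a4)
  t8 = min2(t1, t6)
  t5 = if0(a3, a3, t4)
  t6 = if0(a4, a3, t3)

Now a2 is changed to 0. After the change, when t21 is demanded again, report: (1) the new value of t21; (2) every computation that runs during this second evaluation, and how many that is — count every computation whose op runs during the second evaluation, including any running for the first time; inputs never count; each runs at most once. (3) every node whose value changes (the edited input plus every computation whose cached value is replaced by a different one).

Initial pass — values computed on the first demand:
  t1 = min2(-1, 2) = -1
  t2 = max2(2, -1) = 2
  t3 = mul(2, -1) = -2
  t4 = absv(-2) = 2
  t6 = if0(a4=2 -> else branch t3) = -2
  t8 = min2(-1, -2) = -2
  t10 = neg(-2) = 2
  t11 = absv(-2) = 2
  t13 = sub(2, 2) = 0
  t14 = add(0, -1) = -1
  t15 = neg(-2) = 2
  t16 = add(-1, 2) = 1
  t17 = if0(t4=2 -> else branch t16) = 1
  t18 = add(2, 1) = 3
  t20 = if0(a2=6 -> else branch t18) = 3
  t21 = max2(3, -1) = 3

Second demand — change propagation:
  t19: newly demanded (no cache) — executes and yields -1.
  t20: re-runs because a2 6->0; new result -1.
  t21: re-runs because t20 3->-1; new result -1.

The important point: the flipped condition pulls in fresh nodes; t19 runs for the first time.

t21 now evaluates to -1.
Run set: t19, t20, t21 (3 run).
Changed values: a2, t20, t21.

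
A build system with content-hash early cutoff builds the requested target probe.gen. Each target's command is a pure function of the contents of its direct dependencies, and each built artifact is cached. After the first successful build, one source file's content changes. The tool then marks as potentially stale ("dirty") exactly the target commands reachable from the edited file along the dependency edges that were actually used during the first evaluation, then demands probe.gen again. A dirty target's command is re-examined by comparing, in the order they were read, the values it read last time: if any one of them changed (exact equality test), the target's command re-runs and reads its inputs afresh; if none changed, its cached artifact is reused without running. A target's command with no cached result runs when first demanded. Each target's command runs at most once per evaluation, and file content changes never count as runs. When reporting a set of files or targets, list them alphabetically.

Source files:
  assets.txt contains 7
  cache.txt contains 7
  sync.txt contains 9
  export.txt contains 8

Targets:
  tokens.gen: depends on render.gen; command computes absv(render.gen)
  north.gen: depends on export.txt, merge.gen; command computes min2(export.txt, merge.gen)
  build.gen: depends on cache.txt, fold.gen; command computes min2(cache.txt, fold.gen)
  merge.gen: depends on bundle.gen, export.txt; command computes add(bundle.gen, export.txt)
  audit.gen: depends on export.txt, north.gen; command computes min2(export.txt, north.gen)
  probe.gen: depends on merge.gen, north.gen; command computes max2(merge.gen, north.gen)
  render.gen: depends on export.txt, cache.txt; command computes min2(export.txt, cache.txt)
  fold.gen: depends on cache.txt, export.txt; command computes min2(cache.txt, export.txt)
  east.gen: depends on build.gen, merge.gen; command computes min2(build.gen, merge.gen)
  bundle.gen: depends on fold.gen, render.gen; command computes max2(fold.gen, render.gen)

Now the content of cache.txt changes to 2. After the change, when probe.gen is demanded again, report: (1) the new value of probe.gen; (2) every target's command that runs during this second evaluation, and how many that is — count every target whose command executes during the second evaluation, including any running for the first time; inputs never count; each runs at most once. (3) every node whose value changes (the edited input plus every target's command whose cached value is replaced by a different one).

First evaluation (everything demanded from the output):
  fold.gen = min2(7, 8) = 7
  render.gen = min2(8, 7) = 7
  bundle.gen = max2(7, 7) = 7
  merge.gen = add(7, 8) = 15
  north.gen = min2(8, 15) = 8
  probe.gen = max2(15, 8) = 15

Propagation after the edit:
  fold.gen: runs — cache.txt 7->2; result 2.
  render.gen: runs — cache.txt 7->2; result 2.
  bundle.gen: runs — fold.gen 7->2; render.gen 7->2; result 2.
  merge.gen: runs — bundle.gen 7->2; result 10.
  north.gen: runs — merge.gen 15->10; result 8 (same value as before).
  probe.gen: runs — merge.gen 15->10; result 10.

New value of probe.gen: 10.
Target commands that run: bundle.gen, fold.gen, merge.gen, north.gen, probe.gen, render.gen — 6 in total.
Values that change: bundle.gen, cache.txt, fold.gen, merge.gen, probe.gen, render.gen.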